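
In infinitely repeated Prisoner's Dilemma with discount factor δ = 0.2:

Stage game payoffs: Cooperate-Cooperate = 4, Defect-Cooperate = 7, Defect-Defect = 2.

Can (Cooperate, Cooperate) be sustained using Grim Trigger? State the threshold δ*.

δ* = 0.6; since δ = 0.2 < 0.6, cooperation cannot be sustained

Work:
For Grim Trigger:
Cooperate forever: 4/(1-δ)
Defect then punished: 7 + 2·δ/(1-δ)
Need: 4/(1-δ) ≥ 7 + 2·δ/(1-δ)
Solving: δ ≥ (T-R)/(T-P) = (7-4)/(7-2) = 0.6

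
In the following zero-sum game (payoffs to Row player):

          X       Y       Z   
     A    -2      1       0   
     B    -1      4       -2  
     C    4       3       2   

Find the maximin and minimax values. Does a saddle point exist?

Maximin = 2, Minimax = 2, Saddle: True

Work:
Row minimums: [-2, -2, 2] → maximin = 2
Column maximums: [4, 4, 2] → minimax = 2
Saddle point exists! Game value = 2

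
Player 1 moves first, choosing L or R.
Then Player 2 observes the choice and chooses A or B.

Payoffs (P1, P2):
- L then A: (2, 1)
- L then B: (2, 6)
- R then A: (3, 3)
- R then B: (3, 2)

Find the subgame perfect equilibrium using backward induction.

P1 plays R, P2 plays B after L and A after R; Payoff (3, 3)

Work:
Backward induction:
After L: P2 chooses B → P1 gets 2
After R: P2 chooses A → P1 gets 3
P1 chooses R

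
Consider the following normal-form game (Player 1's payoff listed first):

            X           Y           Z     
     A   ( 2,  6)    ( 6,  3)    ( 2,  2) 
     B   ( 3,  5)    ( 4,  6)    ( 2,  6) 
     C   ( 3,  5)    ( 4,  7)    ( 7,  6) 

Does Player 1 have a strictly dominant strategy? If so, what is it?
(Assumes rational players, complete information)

No strictly dominant strategy exists for Player 1

Work:
A strategy strictly dominates another if it gives a strictly higher payoff against every opponent action. Compare each pair of P1's strategies column-by-column:
  A vs B: [2 vs 3, 6 vs 4, 2 vs 2] → A does not strictly dominate B (column X: 2 ≤ 3)
  A vs C: [2 vs 3, 6 vs 4, 2 vs 7] → A does not strictly dominate C (column X: 2 ≤ 3)
  B vs A: [3 vs 2, 4 vs 6, 2 vs 2] → B does not strictly dominate A (column Y: 4 ≤ 6)
  B vs C: [3 vs 3, 4 vs 4, 2 vs 7] → B does not strictly dominate C (column X: 3 ≤ 3)
  C vs A: [3 vs 2, 4 vs 6, 7 vs 2] → C does not strictly dominate A (column Y: 4 ≤ 6)
  C vs B: [3 vs 3, 4 vs 4, 7 vs 2] → C does not strictly dominate B (column X: 3 ≤ 3)
No single strategy strictly dominates all others → no strictly dominant strategy.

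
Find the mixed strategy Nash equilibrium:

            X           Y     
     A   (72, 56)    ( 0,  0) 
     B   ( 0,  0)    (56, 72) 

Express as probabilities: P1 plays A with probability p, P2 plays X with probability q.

p = 0.5625, q = 0.4375

Work:
Find probabilities that make opponent indifferent:
P2 chooses q to make P1 indifferent between A and B
P1 chooses p to make P2 indifferent between X and Y
Mixed NE: P1 plays (A: 0.5625, B: 0.4375), P2 plays (X: 0.4375, Y: 0.5625)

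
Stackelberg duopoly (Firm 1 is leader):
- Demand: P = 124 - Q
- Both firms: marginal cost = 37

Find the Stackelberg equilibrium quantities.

q₁* (leader) = 43.5, q₂* (follower) = 21.75

Work:
Follower's reaction: q₂ = (a - c - q₁)/2
Leader substitutes: π₁ = q₁·(a - q₁ - (a-c-q₁)/2 - c)
FOC: q₁* = (124 - 37)/2 = 43.50
Then: q₂* = (124 - 37 - 43.5)/2 = 21.75
Leader has first-mover advantage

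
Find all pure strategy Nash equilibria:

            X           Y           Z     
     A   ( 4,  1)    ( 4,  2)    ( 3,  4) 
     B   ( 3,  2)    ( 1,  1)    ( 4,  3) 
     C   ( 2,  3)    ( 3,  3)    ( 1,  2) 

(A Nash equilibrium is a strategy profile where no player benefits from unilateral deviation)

Nash equilibrium: (B, Z)

Work:
Best responses:
  P1 vs X: payoffs [4, 3, 2] → best response A (payoff 4)
  P1 vs Y: payoffs [4, 1, 3] → best response A (payoff 4)
  P1 vs Z: payoffs [3, 4, 1] → best response B (payoff 4)
  P2 vs A: payoffs [1, 2, 4] → best response Z (payoff 4)
  P2 vs B: payoffs [2, 1, 3] → best response Z (payoff 3)
  P2 vs C: payoffs [3, 3, 2] → best response X/Y (payoff 3)
Mutual best responses: (B,Z) → Nash equilibria.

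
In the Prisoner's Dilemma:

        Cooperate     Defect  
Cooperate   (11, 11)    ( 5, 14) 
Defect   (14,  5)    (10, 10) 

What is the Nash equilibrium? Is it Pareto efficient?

(Defect, Defect) is NE; not Pareto efficient

Work:
Defect dominates Cooperate for both players:
If P2 cooperates: Defect (14) > Cooperate (11)
If P2 defects: Defect (10) > Cooperate (5)
NE: (Defect, Defect) with payoff (10, 10)
But (Cooperate, Cooperate) = (11, 11) Pareto dominates (10, 10)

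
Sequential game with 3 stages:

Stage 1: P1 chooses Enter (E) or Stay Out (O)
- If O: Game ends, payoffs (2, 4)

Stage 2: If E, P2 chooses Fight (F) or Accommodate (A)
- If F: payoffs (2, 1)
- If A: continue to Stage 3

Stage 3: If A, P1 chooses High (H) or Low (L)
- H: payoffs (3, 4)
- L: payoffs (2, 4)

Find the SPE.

SPE: (E, A, H); Outcome (3, 4)

Work:
Stage 3: P1 chooses H (3 vs 2)
Stage 2: P2: F->1, A->4 (anticipating H). Choose A
Stage 1: P1: O->2, E->3 (anticipating A, H). Choose E
SPE path: E -> A -> H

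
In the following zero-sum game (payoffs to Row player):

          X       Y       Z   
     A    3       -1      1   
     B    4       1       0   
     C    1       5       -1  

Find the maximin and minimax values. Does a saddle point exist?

Maximin = 0, Minimax = 1, Saddle: False

Work:
Row minimums: [-1, 0, -1] → maximin = 0
Column maximums: [4, 5, 1] → minimax = 1
No saddle point (maximin ≠ minimax). Mixed strategy needed.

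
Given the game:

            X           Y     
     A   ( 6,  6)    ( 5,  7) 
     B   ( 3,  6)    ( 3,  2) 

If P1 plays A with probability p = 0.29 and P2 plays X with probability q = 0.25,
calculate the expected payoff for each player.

E[P1] = 3.6525, E[P2] = 4.0875

Work:
E[P1] = p·q·π₁(A,X) + p·(1-q)·π₁(A,Y) + (1-p)·q·π₁(B,X) + (1-p)·(1-q)·π₁(B,Y)
= 0.29·0.25·6 + 0.29·0.75·5 + 0.71·0.25·3 + 0.71·0.75·3
= 3.6525

E[P2] = 4.0875 (similar calculation)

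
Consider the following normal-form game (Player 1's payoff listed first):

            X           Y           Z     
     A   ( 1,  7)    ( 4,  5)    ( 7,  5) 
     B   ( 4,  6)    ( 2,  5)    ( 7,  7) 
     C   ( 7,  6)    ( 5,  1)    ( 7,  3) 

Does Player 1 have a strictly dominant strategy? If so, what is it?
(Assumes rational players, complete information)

No strictly dominant strategy exists for Player 1

Work:
A strategy strictly dominates another if it gives a strictly higher payoff against every opponent action. Compare each pair of P1's strategies column-by-column:
  A vs B: [1 vs 4, 4 vs 2, 7 vs 7] → A does not strictly dominate B (column X: 1 ≤ 4)
  A vs C: [1 vs 7, 4 vs 5, 7 vs 7] → A does not strictly dominate C (column X: 1 ≤ 7)
  B vs A: [4 vs 1, 2 vs 4, 7 vs 7] → B does not strictly dominate A (column Y: 2 ≤ 4)
  B vs C: [4 vs 7, 2 vs 5, 7 vs 7] → B does not strictly dominate C (column X: 4 ≤ 7)
  C vs A: [7 vs 1, 5 vs 4, 7 vs 7] → C does not strictly dominate A (column Z: 7 ≤ 7)
  C vs B: [7 vs 4, 5 vs 2, 7 vs 7] → C does not strictly dominate B (column Z: 7 ≤ 7)
No single strategy strictly dominates all others → no strictly dominant strategy.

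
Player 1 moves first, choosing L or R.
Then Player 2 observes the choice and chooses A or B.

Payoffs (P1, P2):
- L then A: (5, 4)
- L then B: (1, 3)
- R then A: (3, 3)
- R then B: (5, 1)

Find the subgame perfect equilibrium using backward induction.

P1 plays L, P2 plays A after L and A after R; Payoff (5, 4)

Work:
Backward induction:
After L: P2 chooses A → P1 gets 5
After R: P2 chooses A → P1 gets 3
P1 chooses L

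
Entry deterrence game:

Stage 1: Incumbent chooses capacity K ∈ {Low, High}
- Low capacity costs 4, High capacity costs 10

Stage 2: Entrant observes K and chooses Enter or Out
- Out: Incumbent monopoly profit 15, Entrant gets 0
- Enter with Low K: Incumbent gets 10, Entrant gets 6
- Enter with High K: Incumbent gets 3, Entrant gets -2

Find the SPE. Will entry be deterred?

SPE: (Low, Enter|Low, Out|High); Entry not deterred. Incumbent net profit = 6, Entrant gets 6

Work:
After Low K: Entrant enters (6 > 0)
After High K: Entrant stays out (-2 < 0)
Incumbent: Low → 10−4=6, High → 15−10=5
Incumbent chooses Low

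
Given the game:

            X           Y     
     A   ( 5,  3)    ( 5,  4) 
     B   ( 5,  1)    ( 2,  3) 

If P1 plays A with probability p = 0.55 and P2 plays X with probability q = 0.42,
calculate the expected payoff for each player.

E[P1] = 4.217, E[P2] = 2.941

Work:
E[P1] = p·q·π₁(A,X) + p·(1-q)·π₁(A,Y) + (1-p)·q·π₁(B,X) + (1-p)·(1-q)·π₁(B,Y)
= 0.55·0.42·5 + 0.55·0.58·5 + 0.45·0.42·5 + 0.45·0.58·2
= 4.217

E[P2] = 2.941 (similar calculation)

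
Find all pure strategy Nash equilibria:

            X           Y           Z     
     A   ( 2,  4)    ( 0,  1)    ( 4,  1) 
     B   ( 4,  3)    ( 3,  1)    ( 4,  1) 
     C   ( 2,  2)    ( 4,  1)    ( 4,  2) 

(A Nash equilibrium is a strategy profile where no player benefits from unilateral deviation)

Nash equilibrium: (B, X), (C, Z)

Work:
Best responses:
  P1 vs X: payoffs [2, 4, 2] → best response B (payoff 4)
  P1 vs Y: payoffs [0, 3, 4] → best response C (payoff 4)
  P1 vs Z: payoffs [4, 4, 4] → best response A/B/C (payoff 4)
  P2 vs A: payoffs [4, 1, 1] → best response X (payoff 4)
  P2 vs B: payoffs [3, 1, 1] → best response X (payoff 3)
  P2 vs C: payoffs [2, 1, 2] → best response X/Z (payoff 2)
Mutual best responses: (B,X), (C,Z) → Nash equilibria.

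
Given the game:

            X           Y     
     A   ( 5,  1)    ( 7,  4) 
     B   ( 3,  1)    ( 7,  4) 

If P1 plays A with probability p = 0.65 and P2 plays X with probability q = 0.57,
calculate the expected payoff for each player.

E[P1] = 5.461, E[P2] = 2.29

Work:
E[P1] = p·q·π₁(A,X) + p·(1-q)·π₁(A,Y) + (1-p)·q·π₁(B,X) + (1-p)·(1-q)·π₁(B,Y)
= 0.65·0.57·5 + 0.65·0.43·7 + 0.35·0.57·3 + 0.35·0.43·7
= 5.461

E[P2] = 2.29 (similar calculation)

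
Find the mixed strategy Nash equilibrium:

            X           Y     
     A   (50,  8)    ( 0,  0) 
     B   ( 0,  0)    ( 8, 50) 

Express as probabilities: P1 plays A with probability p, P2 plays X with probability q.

p = 0.8621, q = 0.1379

Work:
Find probabilities that make opponent indifferent:
P2 chooses q to make P1 indifferent between A and B
P1 chooses p to make P2 indifferent between X and Y
Mixed NE: P1 plays (A: 0.8621, B: 0.1379), P2 plays (X: 0.1379, Y: 0.8621)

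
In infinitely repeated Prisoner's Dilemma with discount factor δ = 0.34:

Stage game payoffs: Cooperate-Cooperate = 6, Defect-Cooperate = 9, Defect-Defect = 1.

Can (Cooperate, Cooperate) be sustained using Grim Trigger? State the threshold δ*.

δ* = 0.375; since δ = 0.34 < 0.375, cooperation cannot be sustained

Work:
For Grim Trigger:
Cooperate forever: 6/(1-δ)
Defect then punished: 9 + 1·δ/(1-δ)
Need: 6/(1-δ) ≥ 9 + 1·δ/(1-δ)
Solving: δ ≥ (T-R)/(T-P) = (9-6)/(9-1) = 0.375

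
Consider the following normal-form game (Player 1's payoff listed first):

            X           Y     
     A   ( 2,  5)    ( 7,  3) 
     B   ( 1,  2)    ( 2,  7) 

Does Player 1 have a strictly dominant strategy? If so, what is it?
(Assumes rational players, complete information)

Yes, Player 1's strictly dominant strategy is A

Work:
A strategy strictly dominates another if it gives a strictly higher payoff against every opponent action. Compare each pair of P1's strategies column-by-column:
  A vs B: [2 vs 1, 7 vs 2] → A strictly dominates B
  B vs A: [1 vs 2, 2 vs 7] → B does not strictly dominate A (column X: 1 ≤ 2)
A strictly dominates every other strategy → strictly dominant.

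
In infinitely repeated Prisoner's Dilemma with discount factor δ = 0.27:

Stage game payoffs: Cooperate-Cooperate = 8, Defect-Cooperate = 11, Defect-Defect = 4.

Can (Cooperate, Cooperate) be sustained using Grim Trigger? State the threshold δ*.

δ* = 0.4286; since δ = 0.27 < 0.4286, cooperation cannot be sustained

Work:
For Grim Trigger:
Cooperate forever: 8/(1-δ)
Defect then punished: 11 + 4·δ/(1-δ)
Need: 8/(1-δ) ≥ 11 + 4·δ/(1-δ)
Solving: δ ≥ (T-R)/(T-P) = (11-8)/(11-4) = 0.4286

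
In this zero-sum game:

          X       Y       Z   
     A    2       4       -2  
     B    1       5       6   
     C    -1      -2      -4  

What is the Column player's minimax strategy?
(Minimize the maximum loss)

Column should play X, value = 2

Work:
Column player minimizes Row's maximum payoff:
Column X: max payoff to Row = 2
Column Y: max payoff to Row = 5
Column Z: max payoff to Row = 6
Minimum is 2, achieved by column X.
Minimax strategy: X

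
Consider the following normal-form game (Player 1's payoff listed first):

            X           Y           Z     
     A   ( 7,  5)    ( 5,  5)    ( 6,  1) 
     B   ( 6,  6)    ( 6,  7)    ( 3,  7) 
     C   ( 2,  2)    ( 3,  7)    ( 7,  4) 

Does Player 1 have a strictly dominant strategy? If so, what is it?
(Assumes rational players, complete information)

No strictly dominant strategy exists for Player 1

Work:
A strategy strictly dominates another if it gives a strictly higher payoff against every opponent action. Compare each pair of P1's strategies column-by-column:
  A vs B: [7 vs 6, 5 vs 6, 6 vs 3] → A does not strictly dominate B (column Y: 5 ≤ 6)
  A vs C: [7 vs 2, 5 vs 3, 6 vs 7] → A does not strictly dominate C (column Z: 6 ≤ 7)
  B vs A: [6 vs 7, 6 vs 5, 3 vs 6] → B does not strictly dominate A (column X: 6 ≤ 7)
  B vs C: [6 vs 2, 6 vs 3, 3 vs 7] → B does not strictly dominate C (column Z: 3 ≤ 7)
  C vs A: [2 vs 7, 3 vs 5, 7 vs 6] → C does not strictly dominate A (column X: 2 ≤ 7)
  C vs B: [2 vs 6, 3 vs 6, 7 vs 3] → C does not strictly dominate B (column X: 2 ≤ 6)
No single strategy strictly dominates all others → no strictly dominant strategy.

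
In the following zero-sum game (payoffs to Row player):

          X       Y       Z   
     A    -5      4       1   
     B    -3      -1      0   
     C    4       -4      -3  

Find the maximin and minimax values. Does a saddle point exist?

Maximin = -3, Minimax = 1, Saddle: False

Work:
Row minimums: [-5, -3, -4] → maximin = -3
Column maximums: [4, 4, 1] → minimax = 1
No saddle point (maximin ≠ minimax). Mixed strategy needed.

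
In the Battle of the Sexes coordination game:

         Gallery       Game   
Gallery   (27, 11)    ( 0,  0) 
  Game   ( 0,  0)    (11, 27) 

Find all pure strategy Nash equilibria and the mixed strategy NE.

Pure NE: (Gallery, Gallery) and (Game, Game); Mixed NE: p = 0.7105, q = 0.2895

Work:
Check pure NE:
(Gallery, Gallery): (27, 11) - no unilateral deviation beneficial
(Game, Game): (11, 27) - no unilateral deviation beneficial
Mixed NE: P1 plays Gallery with p = 0.7105, P2 plays Gallery with q = 0.2895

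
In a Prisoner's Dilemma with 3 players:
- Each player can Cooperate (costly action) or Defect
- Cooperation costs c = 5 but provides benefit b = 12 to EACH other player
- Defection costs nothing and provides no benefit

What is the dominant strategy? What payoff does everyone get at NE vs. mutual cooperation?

Dominant: Defect; NE payoff = 0; Coop payoff = 19

Work:
Defect dominates (saves cost c = 5, benefit to others is external)
NE: All defect → everyone gets 0
If all cooperate: each receives (2)×12 - 5 = 19
Social dilemma: 19 > 0 but NE gives 0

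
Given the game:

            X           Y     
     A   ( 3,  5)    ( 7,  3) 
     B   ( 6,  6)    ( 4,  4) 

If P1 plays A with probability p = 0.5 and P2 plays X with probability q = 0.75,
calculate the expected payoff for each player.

E[P1] = 4.75, E[P2] = 5.0

Work:
E[P1] = p·q·π₁(A,X) + p·(1-q)·π₁(A,Y) + (1-p)·q·π₁(B,X) + (1-p)·(1-q)·π₁(B,Y)
= 0.5·0.75·3 + 0.5·0.25·7 + 0.5·0.75·6 + 0.5·0.25·4
= 4.75

E[P2] = 5.0 (similar calculation)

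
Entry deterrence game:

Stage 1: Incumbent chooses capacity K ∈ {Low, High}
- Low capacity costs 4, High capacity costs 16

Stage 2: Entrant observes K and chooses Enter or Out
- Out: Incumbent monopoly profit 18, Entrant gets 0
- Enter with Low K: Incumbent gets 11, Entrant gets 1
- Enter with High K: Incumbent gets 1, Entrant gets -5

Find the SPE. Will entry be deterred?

SPE: (Low, Enter|Low, Out|High); Entry not deterred. Incumbent net profit = 7, Entrant gets 1

Work:
After Low K: Entrant enters (1 > 0)
After High K: Entrant stays out (-5 < 0)
Incumbent: Low → 11−4=7, High → 18−16=2
Incumbent chooses Low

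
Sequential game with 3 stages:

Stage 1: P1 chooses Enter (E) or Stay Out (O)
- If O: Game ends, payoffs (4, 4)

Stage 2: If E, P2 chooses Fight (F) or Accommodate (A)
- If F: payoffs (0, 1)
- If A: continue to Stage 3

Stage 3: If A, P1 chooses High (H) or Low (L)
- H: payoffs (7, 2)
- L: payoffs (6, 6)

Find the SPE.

SPE: (E, A, H); Outcome (7, 2)

Work:
Stage 3: P1 chooses H (7 vs 6)
Stage 2: P2: F->1, A->2 (anticipating H). Choose A
Stage 1: P1: O->4, E->7 (anticipating A, H). Choose E
SPE path: E -> A -> H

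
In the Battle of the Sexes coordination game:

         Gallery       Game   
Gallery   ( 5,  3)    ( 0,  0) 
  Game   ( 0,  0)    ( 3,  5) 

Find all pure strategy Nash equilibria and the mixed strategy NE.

Pure NE: (Gallery, Gallery) and (Game, Game); Mixed NE: p = 0.625, q = 0.375

Work:
Check pure NE:
(Gallery, Gallery): (5, 3) - no unilateral deviation beneficial
(Game, Game): (3, 5) - no unilateral deviation beneficial
Mixed NE: P1 plays Gallery with p = 0.625, P2 plays Gallery with q = 0.375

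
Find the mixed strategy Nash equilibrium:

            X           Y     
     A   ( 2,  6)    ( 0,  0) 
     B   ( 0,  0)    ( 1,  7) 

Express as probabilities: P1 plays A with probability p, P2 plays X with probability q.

p = 0.5385, q = 0.3333

Work:
Find probabilities that make opponent indifferent:
P2 chooses q to make P1 indifferent between A and B
P1 chooses p to make P2 indifferent between X and Y
Mixed NE: P1 plays (A: 0.5385, B: 0.4615), P2 plays (X: 0.3333, Y: 0.6667)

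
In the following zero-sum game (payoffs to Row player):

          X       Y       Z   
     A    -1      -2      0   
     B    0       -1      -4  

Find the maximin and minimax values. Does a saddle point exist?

Maximin = -2, Minimax = -1, Saddle: False

Work:
Row minimums: [-2, -4] → maximin = -2
Column maximums: [0, -1, 0] → minimax = -1
No saddle point (maximin ≠ minimax). Mixed strategy needed.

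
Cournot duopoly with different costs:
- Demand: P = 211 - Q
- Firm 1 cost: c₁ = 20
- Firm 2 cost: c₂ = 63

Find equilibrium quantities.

q₁* = 78.0, q₂* = 35.0

Work:
Reaction: q₁ = (211 - 20 - q₂)/2
Reaction: q₂ = (211 - 63 - q₁)/2
Solve simultaneously:
q₁* = (211 - 2×20 + 63)/3 = 78.0
q₂* = (211 - 2×63 + 20)/3 = 35.0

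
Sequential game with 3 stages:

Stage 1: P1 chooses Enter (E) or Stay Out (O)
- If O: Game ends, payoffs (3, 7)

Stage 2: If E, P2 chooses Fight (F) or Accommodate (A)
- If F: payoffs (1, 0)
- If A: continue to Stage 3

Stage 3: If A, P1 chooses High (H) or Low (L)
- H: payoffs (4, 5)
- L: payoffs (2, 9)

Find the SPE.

SPE: (E, A, H); Outcome (4, 5)

Work:
Stage 3: P1 chooses H (4 vs 2)
Stage 2: P2: F->0, A->5 (anticipating H). Choose A
Stage 1: P1: O->3, E->4 (anticipating A, H). Choose E
SPE path: E -> A -> H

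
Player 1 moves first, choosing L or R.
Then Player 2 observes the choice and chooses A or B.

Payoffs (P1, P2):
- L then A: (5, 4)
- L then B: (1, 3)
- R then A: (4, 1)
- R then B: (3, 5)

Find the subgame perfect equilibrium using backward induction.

P1 plays L, P2 plays A after L and B after R; Payoff (5, 4)

Work:
Backward induction:
After L: P2 chooses A → P1 gets 5
After R: P2 chooses B → P1 gets 3
P1 chooses L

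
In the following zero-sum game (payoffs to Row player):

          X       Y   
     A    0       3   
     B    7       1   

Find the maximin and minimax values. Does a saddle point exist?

Maximin = 1, Minimax = 3, Saddle: False

Work:
Row minimums: [0, 1] → maximin = 1
Column maximums: [7, 3] → minimax = 3
No saddle point (maximin ≠ minimax). Mixed strategy needed.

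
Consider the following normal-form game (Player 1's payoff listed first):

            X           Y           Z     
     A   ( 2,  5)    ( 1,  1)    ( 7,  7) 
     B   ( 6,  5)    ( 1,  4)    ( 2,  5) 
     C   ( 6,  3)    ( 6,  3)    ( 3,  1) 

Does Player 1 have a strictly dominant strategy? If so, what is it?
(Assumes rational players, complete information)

No strictly dominant strategy exists for Player 1

Work:
A strategy strictly dominates another if it gives a strictly higher payoff against every opponent action. Compare each pair of P1's strategies column-by-column:
  A vs B: [2 vs 6, 1 vs 1, 7 vs 2] → A does not strictly dominate B (column X: 2 ≤ 6)
  A vs C: [2 vs 6, 1 vs 6, 7 vs 3] → A does not strictly dominate C (column X: 2 ≤ 6)
  B vs A: [6 vs 2, 1 vs 1, 2 vs 7] → B does not strictly dominate A (column Y: 1 ≤ 1)
  B vs C: [6 vs 6, 1 vs 6, 2 vs 3] → B does not strictly dominate C (column X: 6 ≤ 6)
  C vs A: [6 vs 2, 6 vs 1, 3 vs 7] → C does not strictly dominate A (column Z: 3 ≤ 7)
  C vs B: [6 vs 6, 6 vs 1, 3 vs 2] → C does not strictly dominate B (column X: 6 ≤ 6)
No single strategy strictly dominates all others → no strictly dominant strategy.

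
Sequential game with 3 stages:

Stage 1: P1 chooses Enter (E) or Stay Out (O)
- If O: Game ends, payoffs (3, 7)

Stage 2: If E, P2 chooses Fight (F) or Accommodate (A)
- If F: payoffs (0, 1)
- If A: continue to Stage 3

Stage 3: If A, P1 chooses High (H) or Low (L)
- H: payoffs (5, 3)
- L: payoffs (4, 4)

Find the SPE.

SPE: (E, A, H); Outcome (5, 3)

Work:
Stage 3: P1 chooses H (5 vs 4)
Stage 2: P2: F->1, A->3 (anticipating H). Choose A
Stage 1: P1: O->3, E->5 (anticipating A, H). Choose E
SPE path: E -> A -> H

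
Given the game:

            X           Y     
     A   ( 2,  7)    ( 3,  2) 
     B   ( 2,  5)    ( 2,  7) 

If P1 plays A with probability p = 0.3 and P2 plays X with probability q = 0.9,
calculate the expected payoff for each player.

E[P1] = 2.03, E[P2] = 5.59

Work:
E[P1] = p·q·π₁(A,X) + p·(1-q)·π₁(A,Y) + (1-p)·q·π₁(B,X) + (1-p)·(1-q)·π₁(B,Y)
= 0.3·0.9·2 + 0.3·0.1·3 + 0.7·0.9·2 + 0.7·0.1·2
= 2.03

E[P2] = 5.59 (similar calculation)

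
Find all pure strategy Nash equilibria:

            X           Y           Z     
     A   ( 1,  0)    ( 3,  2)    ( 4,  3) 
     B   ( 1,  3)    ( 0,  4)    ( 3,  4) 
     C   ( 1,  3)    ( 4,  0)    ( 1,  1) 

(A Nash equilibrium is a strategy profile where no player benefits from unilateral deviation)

Nash equilibrium: (A, Z), (C, X)

Work:
Best responses:
  P1 vs X: payoffs [1, 1, 1] → best response A/B/C (payoff 1)
  P1 vs Y: payoffs [3, 0, 4] → best response C (payoff 4)
  P1 vs Z: payoffs [4, 3, 1] → best response A (payoff 4)
  P2 vs A: payoffs [0, 2, 3] → best response Z (payoff 3)
  P2 vs B: payoffs [3, 4, 4] → best response Y/Z (payoff 4)
  P2 vs C: payoffs [3, 0, 1] → best response X (payoff 3)
Mutual best responses: (A,Z), (C,X) → Nash equilibria.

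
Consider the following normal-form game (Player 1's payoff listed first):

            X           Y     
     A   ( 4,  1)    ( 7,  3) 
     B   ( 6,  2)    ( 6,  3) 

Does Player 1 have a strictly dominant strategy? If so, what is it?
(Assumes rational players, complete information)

No strictly dominant strategy exists for Player 1

Work:
A strategy strictly dominates another if it gives a strictly higher payoff against every opponent action. Compare each pair of P1's strategies column-by-column:
  A vs B: [4 vs 6, 7 vs 6] → A does not strictly dominate B (column X: 4 ≤ 6)
  B vs A: [6 vs 4, 6 vs 7] → B does not strictly dominate A (column Y: 6 ≤ 7)
No single strategy strictly dominates all others → no strictly dominant strategy.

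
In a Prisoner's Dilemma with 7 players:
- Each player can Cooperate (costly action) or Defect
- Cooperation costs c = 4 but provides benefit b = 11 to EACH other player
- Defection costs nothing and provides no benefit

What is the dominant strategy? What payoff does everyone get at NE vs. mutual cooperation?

Dominant: Defect; NE payoff = 0; Coop payoff = 62

Work:
Defect dominates (saves cost c = 4, benefit to others is external)
NE: All defect → everyone gets 0
If all cooperate: each receives (6)×11 - 4 = 62
Social dilemma: 62 > 0 but NE gives 0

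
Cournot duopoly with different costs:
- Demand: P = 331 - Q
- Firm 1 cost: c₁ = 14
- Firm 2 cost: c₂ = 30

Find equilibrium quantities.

q₁* = 111.0, q₂* = 95.0

Work:
Reaction: q₁ = (331 - 14 - q₂)/2
Reaction: q₂ = (331 - 30 - q₁)/2
Solve simultaneously:
q₁* = (331 - 2×14 + 30)/3 = 111.0
q₂* = (331 - 2×30 + 14)/3 = 95.0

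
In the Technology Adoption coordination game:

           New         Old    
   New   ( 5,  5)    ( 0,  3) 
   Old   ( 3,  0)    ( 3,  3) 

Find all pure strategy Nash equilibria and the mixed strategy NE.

Pure NE: (New, New) and (Old, Old); Mixed NE: p = 0.6, q = 0.6

Work:
Check pure NE:
(New, New): (5, 5) - no unilateral deviation beneficial
(Old, Old): (3, 3) - no unilateral deviation beneficial
Mixed NE: P1 plays New with p = 0.6, P2 plays New with q = 0.6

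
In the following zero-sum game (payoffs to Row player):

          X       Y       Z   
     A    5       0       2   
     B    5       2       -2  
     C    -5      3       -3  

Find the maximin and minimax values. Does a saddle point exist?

Maximin = 0, Minimax = 2, Saddle: False

Work:
Row minimums: [0, -2, -5] → maximin = 0
Column maximums: [5, 3, 2] → minimax = 2
No saddle point (maximin ≠ minimax). Mixed strategy needed.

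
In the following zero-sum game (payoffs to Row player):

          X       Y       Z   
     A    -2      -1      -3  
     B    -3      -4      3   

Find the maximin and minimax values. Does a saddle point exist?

Maximin = -3, Minimax = -2, Saddle: False

Work:
Row minimums: [-3, -4] → maximin = -3
Column maximums: [-2, -1, 3] → minimax = -2
No saddle point (maximin ≠ minimax). Mixed strategy needed.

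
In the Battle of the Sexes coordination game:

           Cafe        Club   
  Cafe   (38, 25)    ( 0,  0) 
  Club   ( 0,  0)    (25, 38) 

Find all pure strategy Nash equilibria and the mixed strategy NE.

Pure NE: (Cafe, Cafe) and (Club, Club); Mixed NE: p = 0.6032, q = 0.3968

Work:
Check pure NE:
(Cafe, Cafe): (38, 25) - no unilateral deviation beneficial
(Club, Club): (25, 38) - no unilateral deviation beneficial
Mixed NE: P1 plays Cafe with p = 0.6032, P2 plays Cafe with q = 0.3968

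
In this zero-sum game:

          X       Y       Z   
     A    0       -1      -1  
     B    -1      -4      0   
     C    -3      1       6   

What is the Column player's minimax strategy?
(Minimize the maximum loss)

Column should play X, value = 0

Work:
Column player minimizes Row's maximum payoff:
Column X: max payoff to Row = 0
Column Y: max payoff to Row = 1
Column Z: max payoff to Row = 6
Minimum is 0, achieved by column X.
Minimax strategy: X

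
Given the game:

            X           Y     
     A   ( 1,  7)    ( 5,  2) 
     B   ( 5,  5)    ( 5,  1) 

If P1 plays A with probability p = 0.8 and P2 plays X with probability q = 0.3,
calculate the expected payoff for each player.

E[P1] = 4.04, E[P2] = 3.24

Work:
E[P1] = p·q·π₁(A,X) + p·(1-q)·π₁(A,Y) + (1-p)·q·π₁(B,X) + (1-p)·(1-q)·π₁(B,Y)
= 0.8·0.3·1 + 0.8·0.7·5 + 0.2·0.3·5 + 0.2·0.7·5
= 4.04

E[P2] = 3.24 (similar calculation)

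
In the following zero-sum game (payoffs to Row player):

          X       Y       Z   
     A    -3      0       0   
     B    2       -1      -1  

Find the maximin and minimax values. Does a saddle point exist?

Maximin = -1, Minimax = 0, Saddle: False

Work:
Row minimums: [-3, -1] → maximin = -1
Column maximums: [2, 0, 0] → minimax = 0
No saddle point (maximin ≠ minimax). Mixed strategy needed.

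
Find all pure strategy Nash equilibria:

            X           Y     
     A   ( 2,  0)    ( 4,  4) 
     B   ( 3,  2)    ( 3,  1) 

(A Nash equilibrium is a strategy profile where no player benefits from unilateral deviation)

Nash equilibrium: (A, Y), (B, X)

Work:
Best responses:
  P1 vs X: payoffs [2, 3] → best response B (payoff 3)
  P1 vs Y: payoffs [4, 3] → best response A (payoff 4)
  P2 vs A: payoffs [0, 4] → best response Y (payoff 4)
  P2 vs B: payoffs [2, 1] → best response X (payoff 2)
Mutual best responses: (A,Y), (B,X) → Nash equilibria.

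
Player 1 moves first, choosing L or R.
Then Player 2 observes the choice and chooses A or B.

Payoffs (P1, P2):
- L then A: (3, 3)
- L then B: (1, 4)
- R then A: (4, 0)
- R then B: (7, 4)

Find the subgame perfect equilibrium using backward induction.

P1 plays R, P2 plays B after L and B after R; Payoff (7, 4)

Work:
Backward induction:
After L: P2 chooses B → P1 gets 1
After R: P2 chooses B → P1 gets 7
P1 chooses R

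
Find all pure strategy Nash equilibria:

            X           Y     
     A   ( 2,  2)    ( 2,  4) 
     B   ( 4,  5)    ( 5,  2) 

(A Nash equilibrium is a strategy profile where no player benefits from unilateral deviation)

Nash equilibrium: (B, X)

Work:
Best responses:
  P1 vs X: payoffs [2, 4] → best response B (payoff 4)
  P1 vs Y: payoffs [2, 5] → best response B (payoff 5)
  P2 vs A: payoffs [2, 4] → best response Y (payoff 4)
  P2 vs B: payoffs [5, 2] → best response X (payoff 5)
Mutual best responses: (B,X) → Nash equilibria.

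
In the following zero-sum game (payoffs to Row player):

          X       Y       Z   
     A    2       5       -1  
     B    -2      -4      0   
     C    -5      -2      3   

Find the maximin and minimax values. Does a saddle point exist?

Maximin = -1, Minimax = 2, Saddle: False

Work:
Row minimums: [-1, -4, -5] → maximin = -1
Column maximums: [2, 5, 3] → minimax = 2
No saddle point (maximin ≠ minimax). Mixed strategy needed.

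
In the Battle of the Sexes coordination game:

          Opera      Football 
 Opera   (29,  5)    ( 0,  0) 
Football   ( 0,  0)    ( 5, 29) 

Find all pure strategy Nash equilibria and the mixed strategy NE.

Pure NE: (Opera, Opera) and (Football, Football); Mixed NE: p = 0.8529, q = 0.1471

Work:
Check pure NE:
(Opera, Opera): (29, 5) - no unilateral deviation beneficial
(Football, Football): (5, 29) - no unilateral deviation beneficial
Mixed NE: P1 plays Opera with p = 0.8529, P2 plays Opera with q = 0.1471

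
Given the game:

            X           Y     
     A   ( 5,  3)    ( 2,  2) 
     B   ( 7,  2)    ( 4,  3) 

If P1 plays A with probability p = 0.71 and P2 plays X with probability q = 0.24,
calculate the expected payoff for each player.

E[P1] = 3.3, E[P2] = 2.3908

Work:
E[P1] = p·q·π₁(A,X) + p·(1-q)·π₁(A,Y) + (1-p)·q·π₁(B,X) + (1-p)·(1-q)·π₁(B,Y)
= 0.71·0.24·5 + 0.71·0.76·2 + 0.29·0.24·7 + 0.29·0.76·4
= 3.3

E[P2] = 2.3908 (similar calculation)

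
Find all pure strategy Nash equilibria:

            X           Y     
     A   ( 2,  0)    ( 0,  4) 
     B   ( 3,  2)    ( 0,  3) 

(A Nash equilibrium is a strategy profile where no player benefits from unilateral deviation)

Nash equilibrium: (A, Y), (B, Y)

Work:
Best responses:
  P1 vs X: payoffs [2, 3] → best response B (payoff 3)
  P1 vs Y: payoffs [0, 0] → best response A/B (payoff 0)
  P2 vs A: payoffs [0, 4] → best response Y (payoff 4)
  P2 vs B: payoffs [2, 3] → best response Y (payoff 3)
Mutual best responses: (A,Y), (B,Y) → Nash equilibria.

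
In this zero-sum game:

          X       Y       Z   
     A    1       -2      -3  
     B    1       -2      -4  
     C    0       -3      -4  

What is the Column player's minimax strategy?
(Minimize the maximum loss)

Column should play Z, value = -3

Work:
Column player minimizes Row's maximum payoff:
Column X: max payoff to Row = 1
Column Y: max payoff to Row = -2
Column Z: max payoff to Row = -3
Minimum is -3, achieved by column Z.
Minimax strategy: Z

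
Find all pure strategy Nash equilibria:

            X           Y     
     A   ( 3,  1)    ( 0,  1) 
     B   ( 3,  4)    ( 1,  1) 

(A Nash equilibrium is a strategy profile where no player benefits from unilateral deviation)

Nash equilibrium: (A, X), (B, X)

Work:
Best responses:
  P1 vs X: payoffs [3, 3] → best response A/B (payoff 3)
  P1 vs Y: payoffs [0, 1] → best response B (payoff 1)
  P2 vs A: payoffs [1, 1] → best response X/Y (payoff 1)
  P2 vs B: payoffs [4, 1] → best response X (payoff 4)
Mutual best responses: (A,X), (B,X) → Nash equilibria.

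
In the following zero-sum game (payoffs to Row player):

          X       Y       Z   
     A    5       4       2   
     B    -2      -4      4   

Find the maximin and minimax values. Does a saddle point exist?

Maximin = 2, Minimax = 4, Saddle: False

Work:
Row minimums: [2, -4] → maximin = 2
Column maximums: [5, 4, 4] → minimax = 4
No saddle point (maximin ≠ minimax). Mixed strategy needed.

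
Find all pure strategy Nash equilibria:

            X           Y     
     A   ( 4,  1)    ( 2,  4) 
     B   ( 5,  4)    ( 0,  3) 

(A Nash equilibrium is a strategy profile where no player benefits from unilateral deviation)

Nash equilibrium: (A, Y), (B, X)

Work:
Best responses:
  P1 vs X: payoffs [4, 5] → best response B (payoff 5)
  P1 vs Y: payoffs [2, 0] → best response A (payoff 2)
  P2 vs A: payoffs [1, 4] → best response Y (payoff 4)
  P2 vs B: payoffs [4, 3] → best response X (payoff 4)
Mutual best responses: (A,Y), (B,X) → Nash equilibria.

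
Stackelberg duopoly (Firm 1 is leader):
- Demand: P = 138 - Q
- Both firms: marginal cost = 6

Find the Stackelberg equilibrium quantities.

q₁* (leader) = 66.0, q₂* (follower) = 33.0

Work:
Follower's reaction: q₂ = (a - c - q₁)/2
Leader substitutes: π₁ = q₁·(a - q₁ - (a-c-q₁)/2 - c)
FOC: q₁* = (138 - 6)/2 = 66.00
Then: q₂* = (138 - 6 - 66.0)/2 = 33.00
Leader has first-mover advantage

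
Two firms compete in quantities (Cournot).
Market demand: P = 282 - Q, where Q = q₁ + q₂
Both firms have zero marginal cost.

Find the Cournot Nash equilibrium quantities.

q₁* = q₂* = 94.0; P* = 94.0

Work:
Profit: π_i = P·q_i = (a - q_i - q_j)·q_i
FOC: ∂π_i/∂q_i = a - 2q_i - q_j = 0
Reaction function: q_i = (282 - q_j)/2
Symmetry: q* = 282/3 = 94.0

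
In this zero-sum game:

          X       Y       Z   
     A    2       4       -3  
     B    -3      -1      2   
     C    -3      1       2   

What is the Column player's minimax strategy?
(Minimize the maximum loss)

Column should play X or Z (all achieve the minimum), value = 2

Work:
Column player minimizes Row's maximum payoff:
Column X: max payoff to Row = 2
Column Y: max payoff to Row = 4
Column Z: max payoff to Row = 2
Minimum is 2, achieved by columns X, Z (tied).
Each of X or Z is a minimax strategy.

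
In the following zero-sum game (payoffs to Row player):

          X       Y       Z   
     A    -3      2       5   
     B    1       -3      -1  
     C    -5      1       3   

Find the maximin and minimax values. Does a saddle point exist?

Maximin = -3, Minimax = 1, Saddle: False

Work:
Row minimums: [-3, -3, -5] → maximin = -3
Column maximums: [1, 2, 5] → minimax = 1
No saddle point (maximin ≠ minimax). Mixed strategy needed.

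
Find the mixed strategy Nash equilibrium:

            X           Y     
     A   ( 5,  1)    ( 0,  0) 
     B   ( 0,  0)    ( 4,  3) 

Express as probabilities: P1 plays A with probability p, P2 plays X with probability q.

p = 0.75, q = 0.4444

Work:
Find probabilities that make opponent indifferent:
P2 chooses q to make P1 indifferent between A and B
P1 chooses p to make P2 indifferent between X and Y
Mixed NE: P1 plays (A: 0.75, B: 0.25), P2 plays (X: 0.4444, Y: 0.5556)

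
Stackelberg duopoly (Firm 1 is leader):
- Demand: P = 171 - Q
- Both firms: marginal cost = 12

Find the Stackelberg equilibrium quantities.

q₁* (leader) = 79.5, q₂* (follower) = 39.75

Work:
Follower's reaction: q₂ = (a - c - q₁)/2
Leader substitutes: π₁ = q₁·(a - q₁ - (a-c-q₁)/2 - c)
FOC: q₁* = (171 - 12)/2 = 79.50
Then: q₂* = (171 - 12 - 79.5)/2 = 39.75
Leader has first-mover advantage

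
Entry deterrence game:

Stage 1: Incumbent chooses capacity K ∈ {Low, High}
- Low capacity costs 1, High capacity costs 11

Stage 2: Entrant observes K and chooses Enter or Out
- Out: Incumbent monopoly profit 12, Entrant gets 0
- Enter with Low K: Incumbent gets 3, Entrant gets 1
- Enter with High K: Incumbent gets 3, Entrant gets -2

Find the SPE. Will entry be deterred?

SPE: (Low, Enter|Low, Out|High); Entry not deterred. Incumbent net profit = 2, Entrant gets 1

Work:
After Low K: Entrant enters (1 > 0)
After High K: Entrant stays out (-2 < 0)
Incumbent: Low → 3−1=2, High → 12−11=1
Incumbent chooses Low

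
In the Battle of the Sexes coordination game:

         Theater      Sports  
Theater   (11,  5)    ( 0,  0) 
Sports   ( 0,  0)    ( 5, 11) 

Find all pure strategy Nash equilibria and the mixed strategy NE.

Pure NE: (Theater, Theater) and (Sports, Sports); Mixed NE: p = 0.6875, q = 0.3125

Work:
Check pure NE:
(Theater, Theater): (11, 5) - no unilateral deviation beneficial
(Sports, Sports): (5, 11) - no unilateral deviation beneficial
Mixed NE: P1 plays Theater with p = 0.6875, P2 plays Theater with q = 0.3125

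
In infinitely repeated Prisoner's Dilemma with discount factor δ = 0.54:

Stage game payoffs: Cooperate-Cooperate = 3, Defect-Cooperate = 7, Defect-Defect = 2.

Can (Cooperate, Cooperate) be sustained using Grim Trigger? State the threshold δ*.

δ* = 0.8; since δ = 0.54 < 0.8, cooperation cannot be sustained

Work:
For Grim Trigger:
Cooperate forever: 3/(1-δ)
Defect then punished: 7 + 2·δ/(1-δ)
Need: 3/(1-δ) ≥ 7 + 2·δ/(1-δ)
Solving: δ ≥ (T-R)/(T-P) = (7-3)/(7-2) = 0.8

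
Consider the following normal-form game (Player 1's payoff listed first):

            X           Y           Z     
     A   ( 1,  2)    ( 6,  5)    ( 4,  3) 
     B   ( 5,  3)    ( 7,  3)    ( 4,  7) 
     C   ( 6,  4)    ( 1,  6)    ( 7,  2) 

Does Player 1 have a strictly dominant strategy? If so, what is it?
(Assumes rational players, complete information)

No strictly dominant strategy exists for Player 1

Work:
A strategy strictly dominates another if it gives a strictly higher payoff against every opponent action. Compare each pair of P1's strategies column-by-column:
  A vs B: [1 vs 5, 6 vs 7, 4 vs 4] → A does not strictly dominate B (column X: 1 ≤ 5)
  A vs C: [1 vs 6, 6 vs 1, 4 vs 7] → A does not strictly dominate C (column X: 1 ≤ 6)
  B vs A: [5 vs 1, 7 vs 6, 4 vs 4] → B does not strictly dominate A (column Z: 4 ≤ 4)
  B vs C: [5 vs 6, 7 vs 1, 4 vs 7] → B does not strictly dominate C (column X: 5 ≤ 6)
  C vs A: [6 vs 1, 1 vs 6, 7 vs 4] → C does not strictly dominate A (column Y: 1 ≤ 6)
  C vs B: [6 vs 5, 1 vs 7, 7 vs 4] → C does not strictly dominate B (column Y: 1 ≤ 7)
No single strategy strictly dominates all others → no strictly dominant strategy.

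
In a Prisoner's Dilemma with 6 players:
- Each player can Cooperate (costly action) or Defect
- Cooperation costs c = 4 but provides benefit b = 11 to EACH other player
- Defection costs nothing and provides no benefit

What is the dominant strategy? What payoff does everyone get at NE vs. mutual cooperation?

Dominant: Defect; NE payoff = 0; Coop payoff = 51

Work:
Defect dominates (saves cost c = 4, benefit to others is external)
NE: All defect → everyone gets 0
If all cooperate: each receives (5)×11 - 4 = 51
Social dilemma: 51 > 0 but NE gives 0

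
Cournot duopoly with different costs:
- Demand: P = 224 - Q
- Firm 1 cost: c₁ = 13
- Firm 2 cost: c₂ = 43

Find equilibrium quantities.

q₁* = 80.33, q₂* = 50.33

Work:
Reaction: q₁ = (224 - 13 - q₂)/2
Reaction: q₂ = (224 - 43 - q₁)/2
Solve simultaneously:
q₁* = (224 - 2×13 + 43)/3 = 80.33
q₂* = (224 - 2×43 + 13)/3 = 50.33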